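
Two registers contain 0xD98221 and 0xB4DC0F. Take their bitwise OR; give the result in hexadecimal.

0xFDDE2F

OR each hex digit independently (no carries):
  D|B=F, 9|4=D, 8|D=D, 2|C=E, 2|0=2, 1|F=F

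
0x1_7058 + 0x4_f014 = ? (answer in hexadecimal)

Add column by column in base 16, right to left:
  8+4 = c
  5+1 = 6
  0+0 = 0
  7+f = 6 carry 1
  1+4+1 = 6

0x6606c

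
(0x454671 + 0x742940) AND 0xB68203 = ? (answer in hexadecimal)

Add column by column in base 16, right to left:
  1+0 = 1
  7+4 = B
  6+9 = F
  4+2 = 6
  5+4 = 9
  4+7 = B
Sum = 0xB96FB1; now AND with 0xB68203:
  B&B=B, 9&6=0, 6&8=0, F&2=2, B&0=0, 1&3=1

0xB00201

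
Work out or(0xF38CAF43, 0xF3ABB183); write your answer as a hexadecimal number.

OR each hex digit independently (no carries):
  F|F=F, 3|3=3, 8|A=A, C|B=F, A|B=B, F|1=F, 4|8=C, 3|3=3

0xF3AFBFC3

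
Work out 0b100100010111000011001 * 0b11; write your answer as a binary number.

0b1101101000101001001011

Multiply each base-2 digit by 3, carrying:
  1×3 = 3 → write 1 carry 1
  0×3+1 = 1 → write 1
  0×3 = 0 → write 0
  1×3 = 3 → write 1 carry 1
  1×3+1 = 4 → write 0 carry 2
  0×3+2 = 2 → write 0 carry 1
  0×3+1 = 1 → write 1
  0×3 = 0 → write 0
  0×3 = 0 → write 0
  1×3 = 3 → write 1 carry 1
  1×3+1 = 4 → write 0 carry 2
  1×3+2 = 5 → write 1 carry 2
  0×3+2 = 2 → write 0 carry 1
  1×3+1 = 4 → write 0 carry 2
  0×3+2 = 2 → write 0 carry 1
  0×3+1 = 1 → write 1
  0×3 = 0 → write 0
  1×3 = 3 → write 1 carry 1
  0×3+1 = 1 → write 1
  0×3 = 0 → write 0
  1×3 = 3 → write 1 carry 1
  remaining carry: 1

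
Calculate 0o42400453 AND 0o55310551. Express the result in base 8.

AND each oct digit independently (no carries):
  4&5=4, 2&5=0, 4&3=0, 0&1=0, 0&0=0, 4&5=4, 5&5=5, 3&1=1

0o40000451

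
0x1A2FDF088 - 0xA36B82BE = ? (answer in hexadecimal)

Subtract column by column in base 16:
  8-E → A (borrow)
  8-B-1 → C (borrow)
  0-2-1 → D (borrow)
  F-8-1 → 6
  D-B → 2
  F-6 → 9
  2-3 → F (borrow)
  A-A-1 → F (borrow)
  1-0-1 → 0

0xFF926DCA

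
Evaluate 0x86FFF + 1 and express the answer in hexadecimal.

The trailing 3 digits are F (max in base 16), so adding 1 cascades: they roll to 0 and the next digit up increments.

0x87000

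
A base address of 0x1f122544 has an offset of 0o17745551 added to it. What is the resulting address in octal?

0x1f122544 = 0o3704422504 in octal.
Add column by column in base 8, right to left:
  4+1 = 5
  0+5 = 5
  5+5 = 2 carry 1
  2+5+1 = 0 carry 1
  2+4+1 = 7
  4+7 = 3 carry 1
  4+7+1 = 4 carry 1
  0+1+1 = 2
  7+0 = 7
  3+0 = 3

0o3724370255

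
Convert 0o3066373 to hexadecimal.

Each octal digit is 3 bits: 3=011 0=000 6=110 6=110 3=011 7=111 3=011.
Group the bits into nibbles: 1100 0110 1100 1111 1011 → c6cfb.

0xc6cfb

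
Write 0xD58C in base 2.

Expand each hex digit to 4 bits: D=1101 5=0101 8=1000 C=1100.

0b1101010110001100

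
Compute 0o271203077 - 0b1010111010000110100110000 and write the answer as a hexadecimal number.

0x187f90f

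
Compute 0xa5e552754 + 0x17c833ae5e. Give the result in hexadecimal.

Add column by column in base 16, right to left:
  4+e = 2 carry 1
  5+5+1 = b
  7+e = 5 carry 1
  2+a+1 = d
  5+3 = 8
  5+3 = 8
  e+8 = 6 carry 1
  5+c+1 = 2 carry 1
  a+7+1 = 2 carry 1
  0+1+1 = 2

0x222688d5b2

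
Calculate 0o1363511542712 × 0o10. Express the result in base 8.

Multiply each base-8 digit by 8, carrying:
  2×8 = 16 → write 0 carry 2
  1×8+2 = 10 → write 2 carry 1
  7×8+1 = 57 → write 1 carry 7
  2×8+7 = 23 → write 7 carry 2
  4×8+2 = 34 → write 2 carry 4
  5×8+4 = 44 → write 4 carry 5
  1×8+5 = 13 → write 5 carry 1
  1×8+1 = 9 → write 1 carry 1
  5×8+1 = 41 → write 1 carry 5
  3×8+5 = 29 → write 5 carry 3
  6×8+3 = 51 → write 3 carry 6
  3×8+6 = 30 → write 6 carry 3
  1×8+3 = 11 → write 3 carry 1
  remaining carry: 1

0o13635115427120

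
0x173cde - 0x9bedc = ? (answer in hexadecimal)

Subtract column by column in base 16:
  e-c → 2
  d-d → 0
  c-e → e (borrow)
  3-b-1 → 7 (borrow)
  7-9-1 → d (borrow)
  1-0-1 → 0

0xd7e02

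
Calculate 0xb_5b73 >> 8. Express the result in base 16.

0xb5b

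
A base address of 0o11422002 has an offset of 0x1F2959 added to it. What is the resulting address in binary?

0b10001010100110101011011

0o11422002 = 0b1001100010010000000010 in binary.
0x1F2959 = 0b111110010100101011001 in binary.
Add column by column in base 2, right to left:
  0+1 = 1
  1+0 = 1
  0+0 = 0
  0+1 = 1
  0+1 = 1
  0+0 = 0
  0+1 = 1
  0+0 = 0
  0+1 = 1
  0+0 = 0
  1+0 = 1
  0+1 = 1
  0+0 = 0
  1+1 = 0 carry 1
  0+0+1 = 1
  0+0 = 0
  0+1 = 1
  1+1 = 0 carry 1
  1+1+1 = 1 carry 1
  0+1+1 = 0 carry 1
  0+1+1 = 0 carry 1
  1+0+1 = 0 carry 1
  final carry 1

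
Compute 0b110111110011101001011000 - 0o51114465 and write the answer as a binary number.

0b1110101010000100100011

0o51114465 = 0b101001001001100100110101 in binary.
Subtract column by column in base 2:
  0-1 → 1 (borrow)
  0-0-1 → 1 (borrow)
  0-1-1 → 0 (borrow)
  1-0-1 → 0
  1-1 → 0
  0-1 → 1 (borrow)
  1-0-1 → 0
  0-0 → 0
  0-1 → 1 (borrow)
  1-0-1 → 0
  0-0 → 0
  1-1 → 0
  1-1 → 0
  1-0 → 1
  0-0 → 0
  0-1 → 1 (borrow)
  1-0-1 → 0
  1-0 → 1
  1-1 → 0
  1-0 → 1
  1-0 → 1
  0-1 → 1 (borrow)
  1-0-1 → 0
  1-1 → 0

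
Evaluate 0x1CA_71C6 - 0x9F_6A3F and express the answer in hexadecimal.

0x12B0787

Subtract column by column in base 16:
  6-F → 7 (borrow)
  C-3-1 → 8
  1-A → 7 (borrow)
  7-6-1 → 0
  A-F → B (borrow)
  C-9-1 → 2
  1-0 → 1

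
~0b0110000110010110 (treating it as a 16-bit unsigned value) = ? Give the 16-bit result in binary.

0b1001111001101001

Invert each bit: 0110000110010110 → 1001111001101001.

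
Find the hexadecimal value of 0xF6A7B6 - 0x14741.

Subtract column by column in base 16:
  6-1 → 5
  B-4 → 7
  7-7 → 0
  A-4 → 6
  6-1 → 5
  F-0 → F

0xF56075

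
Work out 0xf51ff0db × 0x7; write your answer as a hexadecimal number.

0x6b3df95fd

Multiply each base-16 digit by 7, carrying:
  b×7 = 77 → write d carry 4
  d×7+4 = 95 → write f carry 5
  0×7+5 = 5 → write 5
  f×7 = 105 → write 9 carry 6
  f×7+6 = 111 → write f carry 6
  1×7+6 = 13 → write d
  5×7 = 35 → write 3 carry 2
  f×7+2 = 107 → write b carry 6
  remaining carry: 6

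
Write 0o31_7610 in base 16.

Each octal digit is 3 bits: 3=011 1=001 7=111 6=110 1=001 0=000.
Group the bits into nibbles: 0001 1001 1111 1000 1000 → 19f88.

0x19f88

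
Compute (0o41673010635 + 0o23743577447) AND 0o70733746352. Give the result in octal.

Add column by column in base 8, right to left:
  5+7 = 4 carry 1
  3+4+1 = 0 carry 1
  6+4+1 = 3 carry 1
  0+7+1 = 0 carry 1
  1+7+1 = 1 carry 1
  0+5+1 = 6
  3+3 = 6
  7+4 = 3 carry 1
  6+7+1 = 6 carry 1
  1+3+1 = 5
  4+2 = 6
Sum = 0o65636610304; now AND with 0o70733746352:
  6&7=6, 5&0=0, 6&7=6, 3&3=3, 6&3=2, 6&7=6, 1&4=0, 0&6=0, 3&3=3, 0&5=0, 4&2=0

0o60632600300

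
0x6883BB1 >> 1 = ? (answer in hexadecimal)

0x3441DD8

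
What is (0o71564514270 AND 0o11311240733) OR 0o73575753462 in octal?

0o73575753672

0o71564514270 AND 0o11311240733 = 0o11100000230.
Then OR with 0o73575753462.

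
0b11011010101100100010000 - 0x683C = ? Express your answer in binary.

0x683C = 0b110100000111100 in binary.
Subtract column by column in base 2:
  0-0 → 0
  0-0 → 0
  0-1 → 1 (borrow)
  0-1-1 → 0 (borrow)
  1-1-1 → 1 (borrow)
  0-1-1 → 0 (borrow)
  0-0-1 → 1 (borrow)
  0-0-1 → 1 (borrow)
  1-0-1 → 0
  0-0 → 0
  0-0 → 0
  1-1 → 0
  1-0 → 1
  0-1 → 1 (borrow)
  1-1-1 → 1 (borrow)
  0-0-1 → 1 (borrow)
  1-0-1 → 0
  0-0 → 0
  1-0 → 1
  1-0 → 1
  0-0 → 0
  1-0 → 1
  1-0 → 1

0b11011001111000011010100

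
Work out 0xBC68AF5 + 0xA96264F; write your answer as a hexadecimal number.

Add column by column in base 16, right to left:
  5+F = 4 carry 1
  F+4+1 = 4 carry 1
  A+6+1 = 1 carry 1
  8+2+1 = B
  6+6 = C
  C+9 = 5 carry 1
  B+A+1 = 6 carry 1
  final carry 1

0x165CB144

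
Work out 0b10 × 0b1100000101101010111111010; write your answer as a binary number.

0b11000001011010101111110100

Multiply each base-2 digit by 2, carrying:
  0×2 = 0 → write 0
  1×2 = 2 → write 0 carry 1
  0×2+1 = 1 → write 1
  1×2 = 2 → write 0 carry 1
  1×2+1 = 3 → write 1 carry 1
  1×2+1 = 3 → write 1 carry 1
  1×2+1 = 3 → write 1 carry 1
  1×2+1 = 3 → write 1 carry 1
  1×2+1 = 3 → write 1 carry 1
  0×2+1 = 1 → write 1
  1×2 = 2 → write 0 carry 1
  0×2+1 = 1 → write 1
  1×2 = 2 → write 0 carry 1
  0×2+1 = 1 → write 1
  1×2 = 2 → write 0 carry 1
  1×2+1 = 3 → write 1 carry 1
  0×2+1 = 1 → write 1
  1×2 = 2 → write 0 carry 1
  0×2+1 = 1 → write 1
  0×2 = 0 → write 0
  0×2 = 0 → write 0
  0×2 = 0 → write 0
  0×2 = 0 → write 0
  1×2 = 2 → write 0 carry 1
  1×2+1 = 3 → write 1 carry 1
  remaining carry: 1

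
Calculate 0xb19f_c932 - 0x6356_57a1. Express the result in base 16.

0x4e497191

Subtract column by column in base 16:
  2-1 → 1
  3-a → 9 (borrow)
  9-7-1 → 1
  c-5 → 7
  f-6 → 9
  9-5 → 4
  1-3 → e (borrow)
  b-6-1 → 4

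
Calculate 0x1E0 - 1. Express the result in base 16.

0x1DF

The trailing 1 digit is 0, so subtracting 1 borrows through: they become F and the next digit up decrements.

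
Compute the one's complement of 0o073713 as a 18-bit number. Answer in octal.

Each oct digit d becomes 7−d:
  0→7, 7→0, 3→4, 7→0, 1→6, 3→4

0o704064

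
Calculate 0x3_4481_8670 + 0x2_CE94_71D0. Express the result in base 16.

Add column by column in base 16, right to left:
  0+0 = 0
  7+D = 4 carry 1
  6+1+1 = 8
  8+7 = F
  1+4 = 5
  8+9 = 1 carry 1
  4+E+1 = 3 carry 1
  4+C+1 = 1 carry 1
  3+2+1 = 6

0x61315F840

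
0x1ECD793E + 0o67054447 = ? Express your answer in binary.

0b11111101010011101001001100101

0x1ECD793E = 0b11110110011010111100100111110 in binary.
0o67054447 = 0b110111000101100100100111 in binary.
Add column by column in base 2, right to left:
  0+1 = 1
  1+1 = 0 carry 1
  1+1+1 = 1 carry 1
  1+0+1 = 0 carry 1
  1+0+1 = 0 carry 1
  1+1+1 = 1 carry 1
  0+0+1 = 1
  0+0 = 0
  1+1 = 0 carry 1
  0+0+1 = 1
  0+0 = 0
  1+1 = 0 carry 1
  1+1+1 = 1 carry 1
  1+0+1 = 0 carry 1
  1+1+1 = 1 carry 1
  0+0+1 = 1
  1+0 = 1
  0+0 = 0
  1+1 = 0 carry 1
  1+1+1 = 1 carry 1
  0+1+1 = 0 carry 1
  0+0+1 = 1
  1+1 = 0 carry 1
  1+1+1 = 1 carry 1
  0+0+1 = 1
  1+0 = 1
  1+0 = 1
  1+0 = 1
  1+0 = 1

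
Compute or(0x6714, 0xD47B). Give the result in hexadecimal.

0xF77F

OR each hex digit independently (no carries):
  6|D=F, 7|4=7, 1|7=7, 4|B=F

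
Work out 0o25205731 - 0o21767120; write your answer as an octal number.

Subtract column by column in base 8:
  1-0 → 1
  3-2 → 1
  7-1 → 6
  5-7 → 6 (borrow)
  0-6-1 → 1 (borrow)
  2-7-1 → 2 (borrow)
  5-1-1 → 3
  2-2 → 0

0o3216611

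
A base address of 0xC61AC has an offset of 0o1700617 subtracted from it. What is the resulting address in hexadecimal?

0o1700617 = 0x7818F in hexadecimal.
Subtract column by column in base 16:
  C-F → D (borrow)
  A-8-1 → 1
  1-1 → 0
  6-8 → E (borrow)
  C-7-1 → 4

0x4E01D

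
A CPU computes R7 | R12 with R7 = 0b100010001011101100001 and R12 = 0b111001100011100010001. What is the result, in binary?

0b111011101011101110001

OR bit by bit (1 where either bit is 1):
  100010001011101100001
| 111001100011100010001
= 111011101011101110001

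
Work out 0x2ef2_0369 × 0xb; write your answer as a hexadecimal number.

Multiply each base-16 digit by 11, carrying:
  9×11 = 99 → write 3 carry 6
  6×11+6 = 72 → write 8 carry 4
  3×11+4 = 37 → write 5 carry 2
  0×11+2 = 2 → write 2
  2×11 = 22 → write 6 carry 1
  f×11+1 = 166 → write 6 carry 10
  e×11+10 = 164 → write 4 carry 10
  2×11+10 = 32 → write 0 carry 2
  remaining carry: 2

0x204662583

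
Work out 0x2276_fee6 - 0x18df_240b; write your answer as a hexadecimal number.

Subtract column by column in base 16:
  6-b → b (borrow)
  e-0-1 → d
  e-4 → a
  f-2 → d
  6-f → 7 (borrow)
  7-d-1 → 9 (borrow)
  2-8-1 → 9 (borrow)
  2-1-1 → 0

0x997dadb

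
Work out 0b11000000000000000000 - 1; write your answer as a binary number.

0b10111111111111111111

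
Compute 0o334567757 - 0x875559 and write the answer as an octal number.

0o272715226

0x875559 = 0o41652531 in octal.
Subtract column by column in base 8:
  7-1 → 6
  5-3 → 2
  7-5 → 2
  7-2 → 5
  6-5 → 1
  5-6 → 7 (borrow)
  4-1-1 → 2
  3-4 → 7 (borrow)
  3-0-1 → 2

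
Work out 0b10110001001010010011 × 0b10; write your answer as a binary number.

Multiply each base-2 digit by 2, carrying:
  1×2 = 2 → write 0 carry 1
  1×2+1 = 3 → write 1 carry 1
  0×2+1 = 1 → write 1
  0×2 = 0 → write 0
  1×2 = 2 → write 0 carry 1
  0×2+1 = 1 → write 1
  0×2 = 0 → write 0
  1×2 = 2 → write 0 carry 1
  0×2+1 = 1 → write 1
  1×2 = 2 → write 0 carry 1
  0×2+1 = 1 → write 1
  0×2 = 0 → write 0
  1×2 = 2 → write 0 carry 1
  0×2+1 = 1 → write 1
  0×2 = 0 → write 0
  0×2 = 0 → write 0
  1×2 = 2 → write 0 carry 1
  1×2+1 = 3 → write 1 carry 1
  0×2+1 = 1 → write 1
  1×2 = 2 → write 0 carry 1
  remaining carry: 1

0b101100010010100100110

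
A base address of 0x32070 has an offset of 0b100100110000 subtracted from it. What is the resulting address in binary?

0b110001011101000000

0x32070 = 0b110010000001110000 in binary.
Subtract column by column in base 2:
  0-0 → 0
  0-0 → 0
  0-0 → 0
  0-0 → 0
  1-1 → 0
  1-1 → 0
  1-0 → 1
  0-0 → 0
  0-1 → 1 (borrow)
  0-0-1 → 1 (borrow)
  0-0-1 → 1 (borrow)
  0-1-1 → 0 (borrow)
  0-0-1 → 1 (borrow)
  1-0-1 → 0
  0-0 → 0
  0-0 → 0
  1-0 → 1
  1-0 → 1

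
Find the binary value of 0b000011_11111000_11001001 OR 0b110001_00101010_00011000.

0b1100111111101011011001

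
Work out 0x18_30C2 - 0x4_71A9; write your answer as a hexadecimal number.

0x13BF19

Subtract column by column in base 16:
  2-9 → 9 (borrow)
  C-A-1 → 1
  0-1 → F (borrow)
  3-7-1 → B (borrow)
  8-4-1 → 3
  1-0 → 1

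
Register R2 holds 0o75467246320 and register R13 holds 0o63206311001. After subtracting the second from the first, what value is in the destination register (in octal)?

0o12260735317

Subtract column by column in base 8:
  0-1 → 7 (borrow)
  2-0-1 → 1
  3-0 → 3
  6-1 → 5
  4-1 → 3
  2-3 → 7 (borrow)
  7-6-1 → 0
  6-0 → 6
  4-2 → 2
  5-3 → 2
  7-6 → 1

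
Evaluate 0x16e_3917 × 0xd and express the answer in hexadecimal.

0x1298e62b

Multiply each base-16 digit by 13, carrying:
  7×13 = 91 → write b carry 5
  1×13+5 = 18 → write 2 carry 1
  9×13+1 = 118 → write 6 carry 7
  3×13+7 = 46 → write e carry 2
  e×13+2 = 184 → write 8 carry 11
  6×13+11 = 89 → write 9 carry 5
  1×13+5 = 18 → write 2 carry 1
  remaining carry: 1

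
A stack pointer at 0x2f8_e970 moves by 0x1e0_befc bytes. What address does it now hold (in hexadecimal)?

Add column by column in base 16, right to left:
  0+c = c
  7+f = 6 carry 1
  9+e+1 = 8 carry 1
  e+b+1 = a carry 1
  8+0+1 = 9
  f+e = d carry 1
  2+1+1 = 4

0x4d9a86c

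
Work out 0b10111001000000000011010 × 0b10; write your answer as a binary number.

Multiply each base-2 digit by 2, carrying:
  0×2 = 0 → write 0
  1×2 = 2 → write 0 carry 1
  0×2+1 = 1 → write 1
  1×2 = 2 → write 0 carry 1
  1×2+1 = 3 → write 1 carry 1
  0×2+1 = 1 → write 1
  0×2 = 0 → write 0
  0×2 = 0 → write 0
  0×2 = 0 → write 0
  0×2 = 0 → write 0
  0×2 = 0 → write 0
  0×2 = 0 → write 0
  0×2 = 0 → write 0
  0×2 = 0 → write 0
  0×2 = 0 → write 0
  1×2 = 2 → write 0 carry 1
  0×2+1 = 1 → write 1
  0×2 = 0 → write 0
  1×2 = 2 → write 0 carry 1
  1×2+1 = 3 → write 1 carry 1
  1×2+1 = 3 → write 1 carry 1
  0×2+1 = 1 → write 1
  1×2 = 2 → write 0 carry 1
  remaining carry: 1

0b101110010000000000110100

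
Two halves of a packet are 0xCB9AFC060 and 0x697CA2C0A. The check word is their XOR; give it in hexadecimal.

0xA2E65EC6A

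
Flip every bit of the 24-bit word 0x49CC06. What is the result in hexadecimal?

Each hex digit d becomes F−d:
  4→B, 9→6, C→3, C→3, 0→F, 6→9

0xB633F9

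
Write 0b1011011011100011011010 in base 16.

Group the bits into nibbles: 0010 1101 1011 1000 1101 1010 → 2DB8DA.

0x2DB8DA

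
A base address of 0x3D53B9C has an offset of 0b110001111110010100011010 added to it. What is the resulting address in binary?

0b100100111010010000010110110

0x3D53B9C = 0b11110101010011101110011100 in binary.
Add column by column in base 2, right to left:
  0+0 = 0
  0+1 = 1
  1+0 = 1
  1+1 = 0 carry 1
  1+1+1 = 1 carry 1
  0+0+1 = 1
  0+0 = 0
  1+0 = 1
  1+1 = 0 carry 1
  1+0+1 = 0 carry 1
  0+1+1 = 0 carry 1
  1+0+1 = 0 carry 1
  1+0+1 = 0 carry 1
  1+1+1 = 1 carry 1
  0+1+1 = 0 carry 1
  0+1+1 = 0 carry 1
  1+1+1 = 1 carry 1
  0+1+1 = 0 carry 1
  1+1+1 = 1 carry 1
  0+0+1 = 1
  1+0 = 1
  0+0 = 0
  1+1 = 0 carry 1
  1+1+1 = 1 carry 1
  1+0+1 = 0 carry 1
  1+0+1 = 0 carry 1
  final carry 1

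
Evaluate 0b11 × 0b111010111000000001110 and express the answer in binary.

0b10110000101000000101010

Multiply each base-2 digit by 3, carrying:
  0×3 = 0 → write 0
  1×3 = 3 → write 1 carry 1
  1×3+1 = 4 → write 0 carry 2
  1×3+2 = 5 → write 1 carry 2
  0×3+2 = 2 → write 0 carry 1
  0×3+1 = 1 → write 1
  0×3 = 0 → write 0
  0×3 = 0 → write 0
  0×3 = 0 → write 0
  0×3 = 0 → write 0
  0×3 = 0 → write 0
  0×3 = 0 → write 0
  1×3 = 3 → write 1 carry 1
  1×3+1 = 4 → write 0 carry 2
  1×3+2 = 5 → write 1 carry 2
  0×3+2 = 2 → write 0 carry 1
  1×3+1 = 4 → write 0 carry 2
  0×3+2 = 2 → write 0 carry 1
  1×3+1 = 4 → write 0 carry 2
  1×3+2 = 5 → write 1 carry 2
  1×3+2 = 5 → write 1 carry 2
  remaining carry: 10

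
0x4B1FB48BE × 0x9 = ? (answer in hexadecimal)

Multiply each base-16 digit by 9, carrying:
  E×9 = 126 → write E carry 7
  B×9+7 = 106 → write A carry 6
  8×9+6 = 78 → write E carry 4
  4×9+4 = 40 → write 8 carry 2
  B×9+2 = 101 → write 5 carry 6
  F×9+6 = 141 → write D carry 8
  1×9+8 = 17 → write 1 carry 1
  B×9+1 = 100 → write 4 carry 6
  4×9+6 = 42 → write A carry 2
  remaining carry: 2

0x2A41D58EAE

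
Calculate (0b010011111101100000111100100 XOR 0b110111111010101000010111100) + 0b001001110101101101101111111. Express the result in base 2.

0b101101111100110110011010111

First 0b010011111101100000111100100 XOR 0b110111111010101000010111100 = 0b100100000111001000101011000.
Add column by column in base 2, right to left:
  0+1 = 1
  0+1 = 1
  0+1 = 1
  1+1 = 0 carry 1
  1+1+1 = 1 carry 1
  0+1+1 = 0 carry 1
  1+1+1 = 1 carry 1
  0+0+1 = 1
  1+1 = 0 carry 1
  0+1+1 = 0 carry 1
  0+0+1 = 1
  0+1 = 1
  1+1 = 0 carry 1
  0+0+1 = 1
  0+1 = 1
  1+1 = 0 carry 1
  1+0+1 = 0 carry 1
  1+1+1 = 1 carry 1
  0+0+1 = 1
  0+1 = 1
  0+1 = 1
  0+1 = 1
  0+0 = 0
  1+0 = 1
  0+1 = 1
  0+0 = 0
  1+0 = 1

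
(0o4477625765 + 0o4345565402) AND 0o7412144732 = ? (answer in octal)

Add column by column in base 8, right to left:
  5+2 = 7
  6+0 = 6
  7+4 = 3 carry 1
  5+5+1 = 3 carry 1
  2+6+1 = 1 carry 1
  6+5+1 = 4 carry 1
  7+5+1 = 5 carry 1
  7+4+1 = 4 carry 1
  4+3+1 = 0 carry 1
  4+4+1 = 1 carry 1
  final carry 1
Sum = 0o11045413367; now AND with 0o7412144732:
  1&0=0, 1&7=1, 0&4=0, 4&1=0, 5&2=0, 4&1=0, 1&4=0, 3&4=0, 3&7=3, 6&3=2, 7&2=2

0o1000000322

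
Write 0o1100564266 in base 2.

0b1001000000101110100010110110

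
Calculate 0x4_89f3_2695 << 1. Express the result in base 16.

1 bits is not a whole number of base-16 digits; in binary: 10010001001111100110010011010010101 << 1 = 100100010011111001100100110100101010.

0x913e64d2a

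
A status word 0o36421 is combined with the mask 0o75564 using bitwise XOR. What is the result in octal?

0o43145

XOR each oct digit independently (no carries):
  3^7=4, 6^5=3, 4^5=1, 2^6=4, 1^4=5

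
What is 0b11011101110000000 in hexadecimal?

Group the bits into nibbles: 0001 1011 1011 1000 0000 → 1bb80.

0x1bb80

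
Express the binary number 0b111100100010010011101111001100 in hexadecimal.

Group the bits into nibbles: 0011 1100 1000 1001 0011 1011 1100 1100 → 3c893bcc.

0x3c893bcc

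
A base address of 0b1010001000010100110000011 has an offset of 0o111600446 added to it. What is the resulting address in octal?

0b1010001000010100110000011 = 0o121024603 in octal.
Add column by column in base 8, right to left:
  3+6 = 1 carry 1
  0+4+1 = 5
  6+4 = 2 carry 1
  4+0+1 = 5
  2+0 = 2
  0+6 = 6
  1+1 = 2
  2+1 = 3
  1+1 = 2

0o232625251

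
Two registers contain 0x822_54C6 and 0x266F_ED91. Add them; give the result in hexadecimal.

0x2E924257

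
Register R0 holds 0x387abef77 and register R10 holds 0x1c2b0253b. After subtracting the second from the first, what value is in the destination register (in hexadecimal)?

Subtract column by column in base 16:
  7-b → c (borrow)
  7-3-1 → 3
  f-5 → a
  e-2 → c
  b-0 → b
  a-b → f (borrow)
  7-2-1 → 4
  8-c → c (borrow)
  3-1-1 → 1

0x1c4fbca3c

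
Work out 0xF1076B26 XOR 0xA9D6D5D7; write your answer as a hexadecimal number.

0x58D1BEF1

XOR each hex digit independently (no carries):
  F^A=5, 1^9=8, 0^D=D, 7^6=1, 6^D=B, B^5=E, 2^D=F, 6^7=1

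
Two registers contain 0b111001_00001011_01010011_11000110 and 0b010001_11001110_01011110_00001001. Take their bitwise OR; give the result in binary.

OR bit by bit (1 where either bit is 1):
  111001000010110101001111000110
| 010001110011100101111000001001
= 111001110011110101111111001111

0b111001110011110101111111001111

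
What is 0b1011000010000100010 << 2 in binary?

0b101100001000010001000

Left shift by 2: append 2 zero bits.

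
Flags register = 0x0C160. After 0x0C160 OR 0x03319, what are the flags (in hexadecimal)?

0x0F379

OR each hex digit independently (no carries):
  0|0=0, C|3=F, 1|3=3, 6|1=7, 0|9=9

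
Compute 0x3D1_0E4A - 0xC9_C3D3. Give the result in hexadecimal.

0x3074A77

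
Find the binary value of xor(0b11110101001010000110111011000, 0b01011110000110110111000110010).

0b10101011001100110001111101010

XOR bit by bit (1 where the bits differ):
  11110101001010000110111011000
^ 01011110000110110111000110010
= 10101011001100110001111101010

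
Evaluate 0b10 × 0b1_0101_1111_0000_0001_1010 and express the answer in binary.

Multiply each base-2 digit by 2, carrying:
  0×2 = 0 → write 0
  1×2 = 2 → write 0 carry 1
  0×2+1 = 1 → write 1
  1×2 = 2 → write 0 carry 1
  1×2+1 = 3 → write 1 carry 1
  0×2+1 = 1 → write 1
  0×2 = 0 → write 0
  0×2 = 0 → write 0
  0×2 = 0 → write 0
  0×2 = 0 → write 0
  0×2 = 0 → write 0
  0×2 = 0 → write 0
  1×2 = 2 → write 0 carry 1
  1×2+1 = 3 → write 1 carry 1
  1×2+1 = 3 → write 1 carry 1
  1×2+1 = 3 → write 1 carry 1
  1×2+1 = 3 → write 1 carry 1
  0×2+1 = 1 → write 1
  1×2 = 2 → write 0 carry 1
  0×2+1 = 1 → write 1
  1×2 = 2 → write 0 carry 1
  remaining carry: 1

0b1010111110000000110100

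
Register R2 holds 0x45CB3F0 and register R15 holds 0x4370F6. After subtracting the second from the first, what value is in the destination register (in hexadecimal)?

0x41942FA

Subtract column by column in base 16:
  0-6 → A (borrow)
  F-F-1 → F (borrow)
  3-0-1 → 2
  B-7 → 4
  C-3 → 9
  5-4 → 1
  4-0 → 4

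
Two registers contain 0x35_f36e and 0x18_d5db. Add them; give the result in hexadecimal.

0x4ec949

Add column by column in base 16, right to left:
  e+b = 9 carry 1
  6+d+1 = 4 carry 1
  3+5+1 = 9
  f+d = c carry 1
  5+8+1 = e
  3+1 = 4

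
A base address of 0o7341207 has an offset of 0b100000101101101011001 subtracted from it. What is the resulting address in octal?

0o3263456

0b100000101101101011001 = 0o4055531 in octal.
Subtract column by column in base 8:
  7-1 → 6
  0-3 → 5 (borrow)
  2-5-1 → 4 (borrow)
  1-5-1 → 3 (borrow)
  4-5-1 → 6 (borrow)
  3-0-1 → 2
  7-4 → 3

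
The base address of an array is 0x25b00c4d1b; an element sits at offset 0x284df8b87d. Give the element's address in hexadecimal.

Add column by column in base 16, right to left:
  b+d = 8 carry 1
  1+7+1 = 9
  d+8 = 5 carry 1
  4+b+1 = 0 carry 1
  c+8+1 = 5 carry 1
  0+f+1 = 0 carry 1
  0+d+1 = e
  b+4 = f
  5+8 = d
  2+2 = 4

0x4dfe050598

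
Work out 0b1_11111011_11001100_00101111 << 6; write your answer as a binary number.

0b1111110111100110000101111000000

Left shift by 6: append 6 zero bits.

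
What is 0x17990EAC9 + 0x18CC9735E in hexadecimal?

0x3065A5E27

Add column by column in base 16, right to left:
  9+E = 7 carry 1
  C+5+1 = 2 carry 1
  A+3+1 = E
  E+7 = 5 carry 1
  0+9+1 = A
  9+C = 5 carry 1
  9+C+1 = 6 carry 1
  7+8+1 = 0 carry 1
  1+1+1 = 3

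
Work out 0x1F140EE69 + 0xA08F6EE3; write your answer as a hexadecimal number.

0x291D05D4C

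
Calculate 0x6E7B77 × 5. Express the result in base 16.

0x2286953

Multiply each base-16 digit by 5, carrying:
  7×5 = 35 → write 3 carry 2
  7×5+2 = 37 → write 5 carry 2
  B×5+2 = 57 → write 9 carry 3
  7×5+3 = 38 → write 6 carry 2
  E×5+2 = 72 → write 8 carry 4
  6×5+4 = 34 → write 2 carry 2
  remaining carry: 2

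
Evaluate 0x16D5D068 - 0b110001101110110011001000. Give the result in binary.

0b10110000011101110001110100000

0x16D5D068 = 0b10110110101011101000001101000 in binary.
Subtract column by column in base 2:
  0-0 → 0
  0-0 → 0
  0-0 → 0
  1-1 → 0
  0-0 → 0
  1-0 → 1
  1-1 → 0
  0-1 → 1 (borrow)
  0-0-1 → 1 (borrow)
  0-0-1 → 1 (borrow)
  0-1-1 → 0 (borrow)
  0-1-1 → 0 (borrow)
  1-0-1 → 0
  0-1 → 1 (borrow)
  1-1-1 → 1 (borrow)
  1-1-1 → 1 (borrow)
  1-0-1 → 0
  0-1 → 1 (borrow)
  1-1-1 → 1 (borrow)
  0-0-1 → 1 (borrow)
  1-0-1 → 0
  0-0 → 0
  1-1 → 0
  1-1 → 0
  0-0 → 0
  1-0 → 1
  1-0 → 1
  0-0 → 0
  1-0 → 1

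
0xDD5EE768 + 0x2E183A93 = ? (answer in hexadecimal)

0x10B7721FB

Add column by column in base 16, right to left:
  8+3 = B
  6+9 = F
  7+A = 1 carry 1
  E+3+1 = 2 carry 1
  E+8+1 = 7 carry 1
  5+1+1 = 7
  D+E = B carry 1
  D+2+1 = 0 carry 1
  final carry 1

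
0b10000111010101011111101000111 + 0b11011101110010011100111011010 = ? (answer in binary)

0b101100101000111111100100100001

Add column by column in base 2, right to left:
  1+0 = 1
  1+1 = 0 carry 1
  1+0+1 = 0 carry 1
  0+1+1 = 0 carry 1
  0+1+1 = 0 carry 1
  0+0+1 = 1
  1+1 = 0 carry 1
  0+1+1 = 0 carry 1
  1+1+1 = 1 carry 1
  1+0+1 = 0 carry 1
  1+0+1 = 0 carry 1
  1+1+1 = 1 carry 1
  1+1+1 = 1 carry 1
  1+1+1 = 1 carry 1
  0+0+1 = 1
  1+0 = 1
  0+1 = 1
  1+0 = 1
  0+0 = 0
  1+1 = 0 carry 1
  0+1+1 = 0 carry 1
  1+1+1 = 1 carry 1
  1+0+1 = 0 carry 1
  1+1+1 = 1 carry 1
  0+1+1 = 0 carry 1
  0+1+1 = 0 carry 1
  0+0+1 = 1
  0+1 = 1
  1+1 = 0 carry 1
  final carry 1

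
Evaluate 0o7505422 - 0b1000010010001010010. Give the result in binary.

0b110100110011011000000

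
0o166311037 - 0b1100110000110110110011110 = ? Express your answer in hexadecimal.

0o166311037 = 0x1D9921F in hexadecimal.
0b1100110000110110110011110 = 0x1986D9E in hexadecimal.
Subtract column by column in base 16:
  F-E → 1
  1-9 → 8 (borrow)
  2-D-1 → 4 (borrow)
  9-6-1 → 2
  9-8 → 1
  D-9 → 4
  1-1 → 0

0x412481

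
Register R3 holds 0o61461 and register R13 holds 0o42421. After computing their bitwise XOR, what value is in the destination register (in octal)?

0o23040

XOR each oct digit independently (no carries):
  6^4=2, 1^2=3, 4^4=0, 6^2=4, 1^1=0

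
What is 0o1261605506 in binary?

0b1010110001110000101101000110

Each octal digit is 3 bits: 1=001 2=010 6=110 1=001 6=110 0=000 5=101 5=101 0=000 6=110.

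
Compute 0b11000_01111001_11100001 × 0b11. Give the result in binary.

0b10010010110110110100011

Multiply each base-2 digit by 3, carrying:
  1×3 = 3 → write 1 carry 1
  0×3+1 = 1 → write 1
  0×3 = 0 → write 0
  0×3 = 0 → write 0
  0×3 = 0 → write 0
  1×3 = 3 → write 1 carry 1
  1×3+1 = 4 → write 0 carry 2
  1×3+2 = 5 → write 1 carry 2
  1×3+2 = 5 → write 1 carry 2
  0×3+2 = 2 → write 0 carry 1
  0×3+1 = 1 → write 1
  1×3 = 3 → write 1 carry 1
  1×3+1 = 4 → write 0 carry 2
  1×3+2 = 5 → write 1 carry 2
  1×3+2 = 5 → write 1 carry 2
  0×3+2 = 2 → write 0 carry 1
  0×3+1 = 1 → write 1
  0×3 = 0 → write 0
  0×3 = 0 → write 0
  1×3 = 3 → write 1 carry 1
  1×3+1 = 4 → write 0 carry 2
  remaining carry: 10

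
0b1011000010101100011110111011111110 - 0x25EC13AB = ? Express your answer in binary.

0b1010011100110001011101101101010011

0x25EC13AB = 0b100101111011000001001110101011 in binary.
Subtract column by column in base 2:
  0-1 → 1 (borrow)
  1-1-1 → 1 (borrow)
  1-0-1 → 0
  1-1 → 0
  1-0 → 1
  1-1 → 0
  1-0 → 1
  1-1 → 0
  0-1 → 1 (borrow)
  1-1-1 → 1 (borrow)
  1-0-1 → 0
  1-0 → 1
  0-1 → 1 (borrow)
  1-0-1 → 0
  1-0 → 1
  1-0 → 1
  1-0 → 1
  0-0 → 0
  0-1 → 1 (borrow)
  0-1-1 → 0 (borrow)
  1-0-1 → 0
  1-1 → 0
  0-1 → 1 (borrow)
  1-1-1 → 1 (borrow)
  0-1-1 → 0 (borrow)
  1-0-1 → 0
  0-1 → 1 (borrow)
  0-0-1 → 1 (borrow)
  0-0-1 → 1 (borrow)
  0-1-1 → 0 (borrow)
  1-0-1 → 0
  1-0 → 1
  0-0 → 0
  1-0 → 1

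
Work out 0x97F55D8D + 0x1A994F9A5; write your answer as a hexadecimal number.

Add column by column in base 16, right to left:
  D+5 = 2 carry 1
  8+A+1 = 3 carry 1
  D+9+1 = 7 carry 1
  5+F+1 = 5 carry 1
  5+4+1 = A
  F+9 = 8 carry 1
  7+9+1 = 1 carry 1
  9+A+1 = 4 carry 1
  0+1+1 = 2

0x2418A5732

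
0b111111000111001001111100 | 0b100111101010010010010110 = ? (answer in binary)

0b111111101111011011111110

OR bit by bit (1 where either bit is 1):
  111111000111001001111100
| 100111101010010010010110
= 111111101111011011111110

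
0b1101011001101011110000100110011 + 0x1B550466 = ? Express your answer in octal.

0o20642562631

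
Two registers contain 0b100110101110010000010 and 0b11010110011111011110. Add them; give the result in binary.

Add column by column in base 2, right to left:
  0+0 = 0
  1+1 = 0 carry 1
  0+1+1 = 0 carry 1
  0+1+1 = 0 carry 1
  0+1+1 = 0 carry 1
  0+0+1 = 1
  0+1 = 1
  1+1 = 0 carry 1
  0+1+1 = 0 carry 1
  0+1+1 = 0 carry 1
  1+1+1 = 1 carry 1
  1+0+1 = 0 carry 1
  1+0+1 = 0 carry 1
  0+1+1 = 0 carry 1
  1+1+1 = 1 carry 1
  0+0+1 = 1
  1+1 = 0 carry 1
  1+0+1 = 0 carry 1
  0+1+1 = 0 carry 1
  0+1+1 = 0 carry 1
  1+0+1 = 0 carry 1
  final carry 1

0b1000001100010001100000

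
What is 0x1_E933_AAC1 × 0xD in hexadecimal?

Multiply each base-16 digit by 13, carrying:
  1×13 = 13 → write D
  C×13 = 156 → write C carry 9
  A×13+9 = 139 → write B carry 8
  A×13+8 = 138 → write A carry 8
  3×13+8 = 47 → write F carry 2
  3×13+2 = 41 → write 9 carry 2
  9×13+2 = 119 → write 7 carry 7
  E×13+7 = 189 → write D carry 11
  1×13+11 = 24 → write 8 carry 1
  remaining carry: 1

0x18D79FABCD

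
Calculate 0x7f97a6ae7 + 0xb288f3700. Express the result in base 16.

0x132209a1e7

Add column by column in base 16, right to left:
  7+0 = 7
  e+0 = e
  a+7 = 1 carry 1
  6+3+1 = a
  a+f = 9 carry 1
  7+8+1 = 0 carry 1
  9+8+1 = 2 carry 1
  f+2+1 = 2 carry 1
  7+b+1 = 3 carry 1
  final carry 1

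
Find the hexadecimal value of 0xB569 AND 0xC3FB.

0x8169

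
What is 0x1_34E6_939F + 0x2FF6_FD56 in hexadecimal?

0x164DD90F5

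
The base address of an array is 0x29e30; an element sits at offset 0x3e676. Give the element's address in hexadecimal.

Add column by column in base 16, right to left:
  0+6 = 6
  3+7 = a
  e+6 = 4 carry 1
  9+e+1 = 8 carry 1
  2+3+1 = 6

0x684a6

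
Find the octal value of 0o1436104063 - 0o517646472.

0o716235371

Subtract column by column in base 8:
  3-2 → 1
  6-7 → 7 (borrow)
  0-4-1 → 3 (borrow)
  4-6-1 → 5 (borrow)
  0-4-1 → 3 (borrow)
  1-6-1 → 2 (borrow)
  6-7-1 → 6 (borrow)
  3-1-1 → 1
  4-5 → 7 (borrow)
  1-0-1 → 0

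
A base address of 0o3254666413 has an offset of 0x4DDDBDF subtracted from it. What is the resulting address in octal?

0x4DDDBDF = 0o467355737 in octal.
Subtract column by column in base 8:
  3-7 → 4 (borrow)
  1-3-1 → 5 (borrow)
  4-7-1 → 4 (borrow)
  6-5-1 → 0
  6-5 → 1
  6-3 → 3
  4-7 → 5 (borrow)
  5-6-1 → 6 (borrow)
  2-4-1 → 5 (borrow)
  3-0-1 → 2

0o2565310454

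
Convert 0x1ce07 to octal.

Expand each hex digit to 4 bits: 1=0001 c=1100 e=1110 0=0000 7=0111.
Group the bits in threes: 011 100 111 000 000 111 → 347007.

0o347007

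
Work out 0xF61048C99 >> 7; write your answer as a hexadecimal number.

0x1EC20919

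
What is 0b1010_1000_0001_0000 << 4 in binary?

0b10101000000100000000

Left shift by 4: append 4 zero bits.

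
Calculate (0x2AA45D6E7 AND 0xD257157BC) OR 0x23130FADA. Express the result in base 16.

0x2AA45D6E7 AND 0xD257157BC = 0x0204156A4.
Then OR with 0x23130FADA.

0x23171FEFE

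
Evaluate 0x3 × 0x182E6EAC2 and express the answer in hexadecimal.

0x488B4C046

Multiply each base-16 digit by 3, carrying:
  2×3 = 6 → write 6
  C×3 = 36 → write 4 carry 2
  A×3+2 = 32 → write 0 carry 2
  E×3+2 = 44 → write C carry 2
  6×3+2 = 20 → write 4 carry 1
  E×3+1 = 43 → write B carry 2
  2×3+2 = 8 → write 8
  8×3 = 24 → write 8 carry 1
  1×3+1 = 4 → write 4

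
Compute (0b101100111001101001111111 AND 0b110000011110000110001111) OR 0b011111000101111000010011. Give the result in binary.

0b101100111001101001111111 AND 0b110000011110000110001111 = 0b100000011000000000001111.
Then OR with 0b011111000101111000010011.

0b111111011101111000011111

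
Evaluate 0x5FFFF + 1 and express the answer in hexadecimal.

The trailing 4 digits are F (max in base 16), so adding 1 cascades: they roll to 0 and the next digit up increments.

0x60000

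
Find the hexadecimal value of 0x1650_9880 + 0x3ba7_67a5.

0x51f80025

Add column by column in base 16, right to left:
  0+5 = 5
  8+a = 2 carry 1
  8+7+1 = 0 carry 1
  9+6+1 = 0 carry 1
  0+7+1 = 8
  5+a = f
  6+b = 1 carry 1
  1+3+1 = 5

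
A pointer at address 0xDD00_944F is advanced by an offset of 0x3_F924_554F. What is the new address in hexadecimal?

Add column by column in base 16, right to left:
  F+F = E carry 1
  4+4+1 = 9
  4+5 = 9
  9+5 = E
  0+4 = 4
  0+2 = 2
  D+9 = 6 carry 1
  D+F+1 = D carry 1
  0+3+1 = 4

0x4D624E99E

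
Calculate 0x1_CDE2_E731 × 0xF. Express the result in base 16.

Multiply each base-16 digit by 15, carrying:
  1×15 = 15 → write F
  3×15 = 45 → write D carry 2
  7×15+2 = 107 → write B carry 6
  E×15+6 = 216 → write 8 carry 13
  2×15+13 = 43 → write B carry 2
  E×15+2 = 212 → write 4 carry 13
  D×15+13 = 208 → write 0 carry 13
  C×15+13 = 193 → write 1 carry 12
  1×15+12 = 27 → write B carry 1
  remaining carry: 1

0x1B104B8BDF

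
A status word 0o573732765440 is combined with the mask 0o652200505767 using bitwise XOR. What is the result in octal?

0o321532260327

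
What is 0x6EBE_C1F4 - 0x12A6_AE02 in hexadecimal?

0x5C1813F2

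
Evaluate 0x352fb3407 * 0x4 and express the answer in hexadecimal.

Multiply each base-16 digit by 4, carrying:
  7×4 = 28 → write c carry 1
  0×4+1 = 1 → write 1
  4×4 = 16 → write 0 carry 1
  3×4+1 = 13 → write d
  b×4 = 44 → write c carry 2
  f×4+2 = 62 → write e carry 3
  2×4+3 = 11 → write b
  5×4 = 20 → write 4 carry 1
  3×4+1 = 13 → write d

0xd4becd01c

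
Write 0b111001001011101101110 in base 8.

Group the bits in threes: 111 001 001 011 101 101 110 → 7113556.

0o7113556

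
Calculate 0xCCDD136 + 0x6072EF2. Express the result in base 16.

Add column by column in base 16, right to left:
  6+2 = 8
  3+F = 2 carry 1
  1+E+1 = 0 carry 1
  D+2+1 = 0 carry 1
  D+7+1 = 5 carry 1
  C+0+1 = D
  C+6 = 2 carry 1
  final carry 1

0x12D50028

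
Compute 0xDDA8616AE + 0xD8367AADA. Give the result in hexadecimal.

0x1B5DEDC188

Add column by column in base 16, right to left:
  E+A = 8 carry 1
  A+D+1 = 8 carry 1
  6+A+1 = 1 carry 1
  1+A+1 = C
  6+7 = D
  8+6 = E
  A+3 = D
  D+8 = 5 carry 1
  D+D+1 = B carry 1
  final carry 1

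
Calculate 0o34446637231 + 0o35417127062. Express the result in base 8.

Add column by column in base 8, right to left:
  1+2 = 3
  3+6 = 1 carry 1
  2+0+1 = 3
  7+7 = 6 carry 1
  3+2+1 = 6
  6+1 = 7
  6+7 = 5 carry 1
  4+1+1 = 6
  4+4 = 0 carry 1
  4+5+1 = 2 carry 1
  3+3+1 = 7

0o72065766313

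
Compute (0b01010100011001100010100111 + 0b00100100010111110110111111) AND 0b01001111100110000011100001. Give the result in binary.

0b1001000100000000001100000

Add column by column in base 2, right to left:
  1+1 = 0 carry 1
  1+1+1 = 1 carry 1
  1+1+1 = 1 carry 1
  0+1+1 = 0 carry 1
  0+1+1 = 0 carry 1
  1+1+1 = 1 carry 1
  0+0+1 = 1
  1+1 = 0 carry 1
  0+1+1 = 0 carry 1
  0+0+1 = 1
  0+1 = 1
  1+1 = 0 carry 1
  1+1+1 = 1 carry 1
  0+1+1 = 0 carry 1
  0+1+1 = 0 carry 1
  1+0+1 = 0 carry 1
  1+1+1 = 1 carry 1
  0+0+1 = 1
  0+0 = 0
  0+0 = 0
  1+1 = 0 carry 1
  0+0+1 = 1
  1+0 = 1
  0+1 = 1
  1+0 = 1
Sum = 0b1111000110001011001100110; now AND with 0b01001111100110000011100001:
  01111000110001011001100110
& 01001111100110000011100001
= 01001000100000000001100000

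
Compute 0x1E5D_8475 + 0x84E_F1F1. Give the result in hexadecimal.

Add column by column in base 16, right to left:
  5+1 = 6
  7+F = 6 carry 1
  4+1+1 = 6
  8+F = 7 carry 1
  D+E+1 = C carry 1
  5+4+1 = A
  E+8 = 6 carry 1
  1+0+1 = 2

0x26AC7666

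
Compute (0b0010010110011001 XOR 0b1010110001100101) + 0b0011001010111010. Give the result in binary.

0b1011110010110110

First 0b0010010110011001 XOR 0b1010110001100101 = 0b1000100111111100.
Add column by column in base 2, right to left:
  0+0 = 0
  0+1 = 1
  1+0 = 1
  1+1 = 0 carry 1
  1+1+1 = 1 carry 1
  1+1+1 = 1 carry 1
  1+0+1 = 0 carry 1
  1+1+1 = 1 carry 1
  1+0+1 = 0 carry 1
  0+1+1 = 0 carry 1
  0+0+1 = 1
  1+0 = 1
  0+1 = 1
  0+1 = 1
  0+0 = 0
  1+0 = 1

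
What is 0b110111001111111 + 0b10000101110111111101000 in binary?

Add column by column in base 2, right to left:
  1+0 = 1
  1+0 = 1
  1+0 = 1
  1+1 = 0 carry 1
  1+0+1 = 0 carry 1
  1+1+1 = 1 carry 1
  1+1+1 = 1 carry 1
  0+1+1 = 0 carry 1
  0+1+1 = 0 carry 1
  1+1+1 = 1 carry 1
  1+1+1 = 1 carry 1
  1+1+1 = 1 carry 1
  0+0+1 = 1
  1+1 = 0 carry 1
  1+1+1 = 1 carry 1
  0+1+1 = 0 carry 1
  0+0+1 = 1
  0+1 = 1
  0+0 = 0
  0+0 = 0
  0+0 = 0
  0+0 = 0
  0+1 = 1

0b10000110101111001100111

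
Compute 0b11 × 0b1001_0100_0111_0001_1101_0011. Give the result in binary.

Multiply each base-2 digit by 3, carrying:
  1×3 = 3 → write 1 carry 1
  1×3+1 = 4 → write 0 carry 2
  0×3+2 = 2 → write 0 carry 1
  0×3+1 = 1 → write 1
  1×3 = 3 → write 1 carry 1
  0×3+1 = 1 → write 1
  1×3 = 3 → write 1 carry 1
  1×3+1 = 4 → write 0 carry 2
  1×3+2 = 5 → write 1 carry 2
  0×3+2 = 2 → write 0 carry 1
  0×3+1 = 1 → write 1
  0×3 = 0 → write 0
  1×3 = 3 → write 1 carry 1
  1×3+1 = 4 → write 0 carry 2
  1×3+2 = 5 → write 1 carry 2
  0×3+2 = 2 → write 0 carry 1
  0×3+1 = 1 → write 1
  0×3 = 0 → write 0
  1×3 = 3 → write 1 carry 1
  0×3+1 = 1 → write 1
  1×3 = 3 → write 1 carry 1
  0×3+1 = 1 → write 1
  0×3 = 0 → write 0
  1×3 = 3 → write 1 carry 1
  remaining carry: 1

0b1101111010101010101111001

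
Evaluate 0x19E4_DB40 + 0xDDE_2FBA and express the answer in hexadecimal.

Add column by column in base 16, right to left:
  0+A = A
  4+B = F
  B+F = A carry 1
  D+2+1 = 0 carry 1
  4+E+1 = 3 carry 1
  E+D+1 = C carry 1
  9+D+1 = 7 carry 1
  1+0+1 = 2

0x27C30AFA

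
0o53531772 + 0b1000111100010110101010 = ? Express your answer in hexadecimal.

0o53531772 = 0xAEB3FA in hexadecimal.
0b1000111100010110101010 = 0x23C5AA in hexadecimal.
Add column by column in base 16, right to left:
  A+A = 4 carry 1
  F+A+1 = A carry 1
  3+5+1 = 9
  B+C = 7 carry 1
  E+3+1 = 2 carry 1
  A+2+1 = D

0xD279A4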